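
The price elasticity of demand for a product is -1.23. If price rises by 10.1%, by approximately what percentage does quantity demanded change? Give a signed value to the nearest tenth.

%ΔQ ≈ E × %ΔP = (-1.23) × (10.1%) ≈ -12.4%.

-12.4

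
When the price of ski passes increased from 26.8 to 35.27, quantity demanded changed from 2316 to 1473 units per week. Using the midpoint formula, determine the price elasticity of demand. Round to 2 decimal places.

-1.63

%Δq = (1473 − 2316)/[(2316 + 1473)/2] = -843/1894.5 ≈ -0.4450.
%Δp = (35.27 − 26.8)/[(26.8 + 35.27)/2] = 8.47/31.035 ≈ 0.2729.
Arc elasticity E = %Δq/%Δp ≈ -0.4450/0.2729 ≈ -1.63.
|E| > 1: demand is elastic over this range.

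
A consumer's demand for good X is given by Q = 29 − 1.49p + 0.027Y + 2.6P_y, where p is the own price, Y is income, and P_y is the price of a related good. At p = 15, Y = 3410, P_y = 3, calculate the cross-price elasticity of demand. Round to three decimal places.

0.073

At the given point, Q = 29 − 1.49(15) + 0.027(3410) + 2.6(3) = 29 − 22.35 + 92.07 + 7.8 = 106.52.
∂Q/∂P_y = +2.6, so E_xy = 2.6·(3/106.52) ≈ 0.073.
E_xy > 0: the goods are substitutes.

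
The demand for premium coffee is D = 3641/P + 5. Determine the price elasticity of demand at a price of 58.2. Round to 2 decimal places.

At P = 58.2, D = 67.5601.
dD/dP = −3641/P² = −1.0749.
Point elasticity E = (dD/dP)·(P/D) = -1.0749 × 58.2/67.5601 ≈ -0.93.
|E| < 1, so demand is inelastic at this price.

-0.93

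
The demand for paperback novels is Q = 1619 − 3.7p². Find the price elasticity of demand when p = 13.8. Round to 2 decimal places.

At p = 13.8, Q = 914.372.
dQ/dp = −2·3.7·p = −102.12.
Point elasticity E = (dQ/dp)·(p/Q) = -102.12 × 13.8/914.372 ≈ -1.54.
|E| > 1, so demand is elastic at this price.

-1.54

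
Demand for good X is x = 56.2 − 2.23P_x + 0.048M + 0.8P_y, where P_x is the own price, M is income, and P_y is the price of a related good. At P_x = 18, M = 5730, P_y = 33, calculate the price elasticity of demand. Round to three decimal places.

First evaluate x: 56.2 − 2.23(18) + 0.048(5730) + 0.8(33) = 56.2 − 40.14 + 275.04 + 26.4 = 317.5.
∂x/∂P_x = −2.23, so E_p = (−2.23)·(18/317.5) ≈ -0.126.
|E_p| < 1: demand is inelastic.

-0.126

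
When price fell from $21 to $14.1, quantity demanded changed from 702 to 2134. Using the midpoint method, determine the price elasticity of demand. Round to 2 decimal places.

%Δq = (2134 − 702)/[(702 + 2134)/2] = 1432/1418 ≈ 1.0099.
%Δp = (14.1 − 21)/[(21 + 14.1)/2] = -6.9/17.55 ≈ -0.3932.
Arc elasticity E = %Δq/%Δp ≈ 1.0099/-0.3932 ≈ -2.57.
|E| > 1: demand is elastic over this range.

-2.57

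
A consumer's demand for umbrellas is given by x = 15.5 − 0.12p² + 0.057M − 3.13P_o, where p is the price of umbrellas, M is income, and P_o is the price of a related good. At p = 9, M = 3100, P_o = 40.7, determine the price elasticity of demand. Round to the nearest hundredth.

-0.35

At the given point, x = 15.5 − 0.12(9)² + 0.057(3100) − 3.13(40.7) = 15.5 − 9.72 + 176.7 − 127.391 = 55.089.
∂x/∂p = −2·0.12·p = -2.16, so E_p = -2.16·(9/55.089) ≈ -0.35.
|E_p| < 1: demand is inelastic.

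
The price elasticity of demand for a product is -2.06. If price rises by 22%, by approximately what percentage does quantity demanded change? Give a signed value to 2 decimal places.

%ΔQ ≈ E × %ΔP = (-2.06) × (22%) = -45.32%.

-45.32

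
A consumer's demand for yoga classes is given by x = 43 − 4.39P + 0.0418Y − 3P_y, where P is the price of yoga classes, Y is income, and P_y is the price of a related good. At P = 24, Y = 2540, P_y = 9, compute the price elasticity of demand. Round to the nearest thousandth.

-6.267

Substituting, x = 43 − 4.39(24) + 0.0418(2540) − 3(9) = 43 − 105.36 + 106.172 − 27 = 16.812.
∂x/∂P = −4.39, so E_p = (−4.39)·(24/16.812) ≈ -6.267.
|E_p| > 1: demand is elastic.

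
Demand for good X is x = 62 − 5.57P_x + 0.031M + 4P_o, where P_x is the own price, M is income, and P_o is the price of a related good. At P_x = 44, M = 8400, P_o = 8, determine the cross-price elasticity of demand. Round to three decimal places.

0.293

First evaluate x: 62 − 5.57(44) + 0.031(8400) + 4(8) = 62 − 245.08 + 260.4 + 32 = 109.32.
∂x/∂P_o = +4, so E_xy = 4·(8/109.32) ≈ 0.293.
E_xy > 0: the goods are substitutes.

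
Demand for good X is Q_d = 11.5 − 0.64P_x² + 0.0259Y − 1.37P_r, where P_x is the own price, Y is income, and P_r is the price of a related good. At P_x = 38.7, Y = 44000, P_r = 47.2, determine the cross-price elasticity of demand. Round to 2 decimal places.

-0.51

First evaluate Q_d: 11.5 − 0.64(38.7)² + 0.0259(44000) − 1.37(47.2) = 11.5 − 958.5216 + 1139.6 − 64.664 = 127.9144.
∂Q_d/∂P_r = −1.37, so E_xy = -1.37·(47.2/127.9144) ≈ -0.51.
E_xy < 0: the goods are complements.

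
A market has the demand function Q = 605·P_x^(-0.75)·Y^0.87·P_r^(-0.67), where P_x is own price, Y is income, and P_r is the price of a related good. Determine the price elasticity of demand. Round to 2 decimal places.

For a Cobb–Douglas (constant-elasticity) form Q = A·P_x^α·…, the elasticity with respect to P_x equals the exponent α at every point.
Here the exponent on P_x is -0.75, so the price elasticity of demand is -0.75.

-0.75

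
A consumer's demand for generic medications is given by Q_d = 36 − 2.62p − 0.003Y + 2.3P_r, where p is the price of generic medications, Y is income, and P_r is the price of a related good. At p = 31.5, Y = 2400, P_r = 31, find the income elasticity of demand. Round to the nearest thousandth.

-0.410

At the given point, Q_d = 36 − 2.62(31.5) − 0.003(2400) + 2.3(31) = 36 − 82.53 − 7.2 + 71.3 = 17.57.
∂Q_d/∂Y = −0.003, so E_I = -0.003·(2400/17.57) ≈ -0.410.
E_I < 0: inferior good.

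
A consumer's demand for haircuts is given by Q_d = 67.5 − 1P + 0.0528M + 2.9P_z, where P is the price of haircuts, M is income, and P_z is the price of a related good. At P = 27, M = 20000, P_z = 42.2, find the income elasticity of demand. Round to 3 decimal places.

0.866

Evaluating quantity at (P, M, P_z) gives Q_d = 67.5 − 1(27) + 0.0528(20000) + 2.9(42.2) = 67.5 − 27 + 1056 + 122.38 = 1218.88.
∂Q_d/∂M = +0.0528, so E_I = 0.0528·(20000/1218.88) ≈ 0.866.
E_I ∈ (0,1): normal good (necessity).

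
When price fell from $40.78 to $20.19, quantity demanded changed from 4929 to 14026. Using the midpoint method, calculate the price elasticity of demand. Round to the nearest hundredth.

%Δq = (14026 − 4929)/[(4929 + 14026)/2] = 9097/9477.5 ≈ 0.9599.
%ΔP = (20.19 − 40.78)/[(40.78 + 20.19)/2] = -20.59/30.485 ≈ -0.6754.
Arc elasticity E = %Δq/%ΔP ≈ 0.9599/-0.6754 ≈ -1.42.
|E| > 1: demand is elastic over this range.

-1.42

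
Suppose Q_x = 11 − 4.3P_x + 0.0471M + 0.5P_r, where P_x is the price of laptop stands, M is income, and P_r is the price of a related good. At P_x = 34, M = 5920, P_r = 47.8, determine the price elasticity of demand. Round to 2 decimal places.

-0.87

Evaluating quantity at (P_x, M, P_r) gives Q_x = 11 − 4.3(34) + 0.0471(5920) + 0.5(47.8) = 11 − 146.2 + 278.832 + 23.9 = 167.532.
∂Q_x/∂P_x = −4.3, so E_p = (−4.3)·(34/167.532) ≈ -0.87.
|E_p| < 1: demand is inelastic.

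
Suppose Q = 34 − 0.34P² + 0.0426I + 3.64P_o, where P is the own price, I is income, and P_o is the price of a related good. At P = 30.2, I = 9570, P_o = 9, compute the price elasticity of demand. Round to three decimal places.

-3.774

First evaluate Q: 34 − 0.34(30.2)² + 0.0426(9570) + 3.64(9) = 34 − 310.0936 + 407.682 + 32.76 = 164.3484.
∂Q/∂P = −2·0.34·P = -20.536, so E_p = -20.536·(30.2/164.3484) ≈ -3.774.
|E_p| > 1: demand is elastic.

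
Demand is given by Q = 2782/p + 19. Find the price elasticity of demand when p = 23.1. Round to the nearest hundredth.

At p = 23.1, Q = 139.4329.
dQ/dp = −2782/p² = −5.2135.
Point elasticity E = (dQ/dp)·(p/Q) = -5.2135 × 23.1/139.4329 ≈ -0.86.
|E| < 1, so demand is inelastic at this price.

-0.86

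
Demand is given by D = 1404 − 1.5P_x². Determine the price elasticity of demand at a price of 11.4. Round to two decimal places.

At P_x = 11.4, D = 1209.06.
dD/dP_x = −2·1.5·P_x = −34.2.
Point elasticity E = (dD/dP_x)·(P_x/D) = -34.2 × 11.4/1209.06 ≈ -0.32.
|E| < 1, so demand is inelastic at this price.

-0.32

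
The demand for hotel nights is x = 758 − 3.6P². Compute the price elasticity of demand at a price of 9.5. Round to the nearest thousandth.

-1.500

At P = 9.5, x = 433.1.
dx/dP = −2·3.6·P = −68.4.
Point elasticity E = (dx/dP)·(P/x) = -68.4 × 9.5/433.1 ≈ -1.500.
|E| > 1, so demand is elastic at this price.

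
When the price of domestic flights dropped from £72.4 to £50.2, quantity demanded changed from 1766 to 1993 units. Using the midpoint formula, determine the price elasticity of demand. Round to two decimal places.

-0.33

%Δq = (1993 − 1766)/[(1766 + 1993)/2] = 227/1879.5 ≈ 0.1208.
%Δp = (50.2 − 72.4)/[(72.4 + 50.2)/2] = -22.2/61.3 ≈ -0.3622.
Arc elasticity E = %Δq/%Δp ≈ 0.1208/-0.3622 ≈ -0.33.
|E| < 1: demand is inelastic over this range.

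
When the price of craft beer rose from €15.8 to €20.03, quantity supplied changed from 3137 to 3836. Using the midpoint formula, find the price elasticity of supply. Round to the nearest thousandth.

%ΔQ = (3836 − 3137)/[(3137 + 3836)/2] = 699/3486.5 ≈ 0.2005.
%Δp = (20.03 − 15.8)/[(15.8 + 20.03)/2] = 4.23/17.915 ≈ 0.2361.
Arc elasticity E = %ΔQ/%Δp ≈ 0.2005/0.2361 ≈ 0.849.
|E| < 1: supply is inelastic over this range.

0.849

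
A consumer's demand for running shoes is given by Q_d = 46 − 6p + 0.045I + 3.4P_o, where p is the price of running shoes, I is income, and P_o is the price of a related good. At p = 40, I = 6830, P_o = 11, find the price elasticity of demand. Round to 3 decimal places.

Evaluating quantity at (p, I, P_o) gives Q_d = 46 − 6(40) + 0.045(6830) + 3.4(11) = 46 − 240 + 307.35 + 37.4 = 150.75.
∂Q_d/∂p = −6, so E_p = (−6)·(40/150.75) ≈ -1.592.
|E_p| > 1: demand is elastic.

-1.592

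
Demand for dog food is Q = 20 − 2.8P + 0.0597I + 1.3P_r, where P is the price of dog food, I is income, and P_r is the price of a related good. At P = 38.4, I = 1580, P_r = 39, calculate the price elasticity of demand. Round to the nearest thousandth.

First evaluate Q: 20 − 2.8(38.4) + 0.0597(1580) + 1.3(39) = 20 − 107.52 + 94.326 + 50.7 = 57.506.
∂Q/∂P = −2.8, so E_p = (−2.8)·(38.4/57.506) ≈ -1.870.
|E_p| > 1: demand is elastic.

-1.870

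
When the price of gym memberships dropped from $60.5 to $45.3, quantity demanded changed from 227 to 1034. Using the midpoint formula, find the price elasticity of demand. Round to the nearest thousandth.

%Δq = (1034 − 227)/[(227 + 1034)/2] = 807/630.5 ≈ 1.2799.
%Δp = (45.3 − 60.5)/[(60.5 + 45.3)/2] = -15.2/52.9 ≈ -0.2873.
Arc elasticity E = %Δq/%Δp ≈ 1.2799/-0.2873 ≈ -4.455.
|E| > 1: demand is elastic over this range.

-4.455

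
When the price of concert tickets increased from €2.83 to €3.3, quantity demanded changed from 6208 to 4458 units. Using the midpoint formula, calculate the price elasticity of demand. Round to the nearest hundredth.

%ΔQ = (4458 − 6208)/[(6208 + 4458)/2] = -1750/5333 ≈ -0.3281.
%ΔP = (3.3 − 2.83)/[(2.83 + 3.3)/2] = 0.47/3.065 ≈ 0.1533.
Arc elasticity E = %ΔQ/%ΔP ≈ -0.3281/0.1533 ≈ -2.14.
|E| > 1: demand is elastic over this range.

-2.14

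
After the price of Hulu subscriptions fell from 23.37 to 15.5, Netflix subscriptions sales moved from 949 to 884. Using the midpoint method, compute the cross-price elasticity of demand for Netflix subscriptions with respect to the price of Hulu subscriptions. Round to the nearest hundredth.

0.18

%ΔQ_x = (884 − 949)/[(949+884)/2] = -65/916.5 ≈ -0.0709.
%ΔP_y = (15.5 − 23.37)/[(23.37+15.5)/2] ≈ -0.4049.
E_xy = -0.0709/-0.4049 ≈ 0.18.
E_xy > 0, so Netflix subscriptions and Hulu subscriptions are substitutes.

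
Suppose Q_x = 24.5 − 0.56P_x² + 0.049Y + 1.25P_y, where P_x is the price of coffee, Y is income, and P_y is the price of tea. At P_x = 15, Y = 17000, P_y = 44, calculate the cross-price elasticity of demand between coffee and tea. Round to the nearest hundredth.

0.07

Evaluating quantity at (P_x, Y, P_y) gives Q_x = 24.5 − 0.56(15)² + 0.049(17000) + 1.25(44) = 24.5 − 126 + 833 + 55 = 786.5.
∂Q_x/∂P_y = +1.25, so E_xy = 1.25·(44/786.5) ≈ 0.07.
E_xy > 0: the goods are substitutes.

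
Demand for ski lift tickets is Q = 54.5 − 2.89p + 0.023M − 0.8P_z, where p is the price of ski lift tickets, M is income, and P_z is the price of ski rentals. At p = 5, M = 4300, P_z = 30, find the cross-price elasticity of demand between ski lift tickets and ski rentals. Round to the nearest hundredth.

At the given point, Q = 54.5 − 2.89(5) + 0.023(4300) − 0.8(30) = 54.5 − 14.45 + 98.9 − 24 = 114.95.
∂Q/∂P_z = −0.8, so E_xy = -0.8·(30/114.95) ≈ -0.21.
E_xy < 0: the goods are complements.

-0.21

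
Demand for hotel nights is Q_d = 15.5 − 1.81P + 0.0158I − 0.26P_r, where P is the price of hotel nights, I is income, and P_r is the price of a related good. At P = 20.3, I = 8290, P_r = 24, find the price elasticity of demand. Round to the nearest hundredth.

Evaluating quantity at (P, I, P_r) gives Q_d = 15.5 − 1.81(20.3) + 0.0158(8290) − 0.26(24) = 15.5 − 36.743 + 130.982 − 6.24 = 103.499.
∂Q_d/∂P = −1.81, so E_p = (−1.81)·(20.3/103.499) ≈ -0.36.
|E_p| < 1: demand is inelastic.

-0.36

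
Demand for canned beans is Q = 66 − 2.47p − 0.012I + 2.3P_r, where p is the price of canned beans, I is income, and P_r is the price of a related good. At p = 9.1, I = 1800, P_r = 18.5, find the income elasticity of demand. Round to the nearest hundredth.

First evaluate Q: 66 − 2.47(9.1) − 0.012(1800) + 2.3(18.5) = 66 − 22.477 − 21.6 + 42.55 = 64.473.
∂Q/∂I = −0.012, so E_I = -0.012·(1800/64.473) ≈ -0.34.
E_I < 0: inferior good.

-0.34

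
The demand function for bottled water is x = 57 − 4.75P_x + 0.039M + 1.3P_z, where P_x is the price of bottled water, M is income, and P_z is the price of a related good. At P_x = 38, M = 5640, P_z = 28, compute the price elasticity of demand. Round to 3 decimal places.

First evaluate x: 57 − 4.75(38) + 0.039(5640) + 1.3(28) = 57 − 180.5 + 219.96 + 36.4 = 132.86.
∂x/∂P_x = −4.75, so E_p = (−4.75)·(38/132.86) ≈ -1.359.
|E_p| > 1: demand is elastic.

-1.359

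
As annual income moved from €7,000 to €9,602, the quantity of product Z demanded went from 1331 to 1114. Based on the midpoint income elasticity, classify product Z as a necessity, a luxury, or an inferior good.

inferior

%ΔQ = (1114 − 1331)/[(1331+1114)/2] = -217/1222.5 ≈ -0.1775.
%ΔI = (9,602 − 7,000)/[(7,000+9,602)/2] = 2602/8301 ≈ 0.3135.
E_I = %ΔQ/%ΔI ≈ -0.566.
E_I < 0: inferior good.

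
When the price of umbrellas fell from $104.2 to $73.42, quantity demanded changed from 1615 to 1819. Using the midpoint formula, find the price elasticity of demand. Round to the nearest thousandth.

%ΔQ = (1819 − 1615)/[(1615 + 1819)/2] = 204/1717 ≈ 0.1188.
%Δp = (73.42 − 104.2)/[(104.2 + 73.42)/2] = -30.78/88.81 ≈ -0.3466.
Arc elasticity E = %ΔQ/%Δp ≈ 0.1188/-0.3466 ≈ -0.343.
|E| < 1: demand is inelastic over this range.

-0.343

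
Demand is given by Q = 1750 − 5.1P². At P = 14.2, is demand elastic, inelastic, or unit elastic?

elastic

At P = 14.2, Q = 721.636.
dQ/dP = −2·5.1·P = −144.84.
Point elasticity E = (dQ/dP)·(P/Q) = -144.84 × 14.2/721.636 ≈ -2.850.
|E| ≈ 2.850 > 1, so demand is elastic.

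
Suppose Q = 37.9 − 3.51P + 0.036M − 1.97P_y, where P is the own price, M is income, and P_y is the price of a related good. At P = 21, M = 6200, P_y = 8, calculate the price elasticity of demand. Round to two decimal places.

-0.43

Q = 37.9 − 3.51(21) + 0.036(6200) − 1.97(8) = 37.9 − 73.71 + 223.2 − 15.76 = 171.63.
∂Q/∂P = −3.51, so E_p = (−3.51)·(21/171.63) ≈ -0.43.
|E_p| < 1: demand is inelastic.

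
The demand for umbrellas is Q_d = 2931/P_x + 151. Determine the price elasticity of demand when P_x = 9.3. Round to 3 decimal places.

At P_x = 9.3, Q_d = 466.1613.
dQ_d/dP_x = −2931/P_x² = −33.8883.
Point elasticity E = (dQ_d/dP_x)·(P_x/Q_d) = -33.8883 × 9.3/466.1613 ≈ -0.676.
|E| < 1, so demand is inelastic at this price.

-0.676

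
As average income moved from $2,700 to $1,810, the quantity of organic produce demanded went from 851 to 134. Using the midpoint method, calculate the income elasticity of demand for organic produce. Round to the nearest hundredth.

%ΔQ = (134 − 851)/[(851+134)/2] = -717/492.5 ≈ -1.4558.
%ΔM = (1,810 − 2,700)/[(2,700+1,810)/2] = -890/2255 ≈ -0.3947.
E_I = %ΔQ/%ΔM ≈ 3.69.
E_I > 1: normal good (luxury).

3.69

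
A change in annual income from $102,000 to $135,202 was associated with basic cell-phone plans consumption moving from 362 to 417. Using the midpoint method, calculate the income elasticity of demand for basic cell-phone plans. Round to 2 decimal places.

%ΔQ = (417 − 362)/[(362+417)/2] = 55/389.5 ≈ 0.1412.
%ΔY = (135,202 − 102,000)/[(102,000+135,202)/2] = 33202/118601 ≈ 0.2799.
E_I = %ΔQ/%ΔY ≈ 0.50.
E_I ∈ (0,1): normal good (necessity).

0.50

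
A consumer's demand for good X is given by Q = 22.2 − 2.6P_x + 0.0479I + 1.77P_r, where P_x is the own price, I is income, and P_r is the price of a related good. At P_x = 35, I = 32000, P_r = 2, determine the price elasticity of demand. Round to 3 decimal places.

Substituting, Q = 22.2 − 2.6(35) + 0.0479(32000) + 1.77(2) = 22.2 − 91 + 1532.8 + 3.54 = 1467.54.
∂Q/∂P_x = −2.6, so E_p = (−2.6)·(35/1467.54) ≈ -0.062.
|E_p| < 1: demand is inelastic.

-0.062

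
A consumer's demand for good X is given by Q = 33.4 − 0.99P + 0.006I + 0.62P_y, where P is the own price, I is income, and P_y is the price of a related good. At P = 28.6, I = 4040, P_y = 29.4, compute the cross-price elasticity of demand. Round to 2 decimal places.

0.38

First evaluate Q: 33.4 − 0.99(28.6) + 0.006(4040) + 0.62(29.4) = 33.4 − 28.314 + 24.24 + 18.228 = 47.554.
∂Q/∂P_y = +0.62, so E_xy = 0.62·(29.4/47.554) ≈ 0.38.
E_xy > 0: the goods are substitutes.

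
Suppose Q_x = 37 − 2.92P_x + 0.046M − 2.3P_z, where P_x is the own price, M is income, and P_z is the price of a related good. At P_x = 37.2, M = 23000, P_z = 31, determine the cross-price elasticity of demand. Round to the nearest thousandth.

-0.078

First evaluate Q_x: 37 − 2.92(37.2) + 0.046(23000) − 2.3(31) = 37 − 108.624 + 1058 − 71.3 = 915.076.
∂Q_x/∂P_z = −2.3, so E_xy = -2.3·(31/915.076) ≈ -0.078.
E_xy < 0: the goods are complements.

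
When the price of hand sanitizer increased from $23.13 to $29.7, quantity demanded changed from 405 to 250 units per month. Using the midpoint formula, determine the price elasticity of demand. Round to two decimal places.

%Δq = (250 − 405)/[(405 + 250)/2] = -155/327.5 ≈ -0.4733.
%Δp = (29.7 − 23.13)/[(23.13 + 29.7)/2] = 6.57/26.415 ≈ 0.2487.
Arc elasticity E = %Δq/%Δp ≈ -0.4733/0.2487 ≈ -1.90.
|E| > 1: demand is elastic over this range.

-1.90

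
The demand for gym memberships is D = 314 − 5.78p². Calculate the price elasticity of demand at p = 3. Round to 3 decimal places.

At p = 3, D = 261.98.
dD/dp = −2·5.78·p = −34.68.
Point elasticity E = (dD/dp)·(p/D) = -34.68 × 3/261.98 ≈ -0.397.
|E| < 1, so demand is inelastic at this price.

-0.397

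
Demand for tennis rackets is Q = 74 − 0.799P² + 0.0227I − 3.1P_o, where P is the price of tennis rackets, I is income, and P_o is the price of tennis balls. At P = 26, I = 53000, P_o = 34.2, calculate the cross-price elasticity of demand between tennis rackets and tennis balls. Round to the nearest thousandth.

At the given point, Q = 74 − 0.799(26)² + 0.0227(53000) − 3.1(34.2) = 74 − 540.124 + 1203.1 − 106.02 = 630.956.
∂Q/∂P_o = −3.1, so E_xy = -3.1·(34.2/630.956) ≈ -0.168.
E_xy < 0: the goods are complements.

-0.168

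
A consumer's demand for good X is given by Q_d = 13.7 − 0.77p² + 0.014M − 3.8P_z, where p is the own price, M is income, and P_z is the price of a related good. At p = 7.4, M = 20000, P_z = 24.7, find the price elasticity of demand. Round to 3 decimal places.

-0.535

At the given point, Q_d = 13.7 − 0.77(7.4)² + 0.014(20000) − 3.8(24.7) = 13.7 − 42.1652 + 280 − 93.86 = 157.6748.
∂Q_d/∂p = −2·0.77·p = -11.396, so E_p = -11.396·(7.4/157.6748) ≈ -0.535.
|E_p| < 1: demand is inelastic.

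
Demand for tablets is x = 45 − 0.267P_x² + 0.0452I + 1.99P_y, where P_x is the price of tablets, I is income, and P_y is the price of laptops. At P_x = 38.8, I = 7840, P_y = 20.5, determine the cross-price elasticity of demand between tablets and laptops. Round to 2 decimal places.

1.07

Evaluating quantity at (P_x, I, P_y) gives x = 45 − 0.267(38.8)² + 0.0452(7840) + 1.99(20.5) = 45 − 401.9525 + 354.368 + 40.795 = 38.2105.
∂x/∂P_y = +1.99, so E_xy = 1.99·(20.5/38.2105) ≈ 1.07.
E_xy > 0: the goods are substitutes.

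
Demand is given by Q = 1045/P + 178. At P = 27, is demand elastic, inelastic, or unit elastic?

inelastic

At P = 27, Q = 216.7037.
dQ/dP = −1045/P² = −1.4335.
Point elasticity E = (dQ/dP)·(P/Q) = -1.4335 × 27/216.7037 ≈ -0.179.
|E| ≈ 0.179 < 1, so demand is inelastic.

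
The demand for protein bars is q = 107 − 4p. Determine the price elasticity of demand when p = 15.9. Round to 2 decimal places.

-1.47

At p = 15.9, q = 43.4.
dq/dp = −4.
Point elasticity E = (dq/dp)·(p/q) = -4 × 15.9/43.4 ≈ -1.47.
|E| > 1, so demand is elastic at this price.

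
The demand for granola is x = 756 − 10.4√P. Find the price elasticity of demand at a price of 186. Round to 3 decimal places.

-0.115

At P = 186, x = 614.1629.
dx/dP = −10.4/(2√P) = −10.4/(2·13.6382).
Point elasticity E = (dx/dP)·(P/x) = -0.3813 × 186/614.1629 ≈ -0.115.
|E| < 1, so demand is inelastic at this price.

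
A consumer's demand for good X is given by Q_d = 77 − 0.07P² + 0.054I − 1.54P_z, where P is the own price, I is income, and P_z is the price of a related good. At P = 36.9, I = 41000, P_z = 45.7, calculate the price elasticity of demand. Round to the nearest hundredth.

-0.09

Substituting, Q_d = 77 − 0.07(36.9)² + 0.054(41000) − 1.54(45.7) = 77 − 95.3127 + 2214 − 70.378 = 2125.3093.
∂Q_d/∂P = −2·0.07·P = -5.166, so E_p = -5.166·(36.9/2125.3093) ≈ -0.09.
|E_p| < 1: demand is inelastic.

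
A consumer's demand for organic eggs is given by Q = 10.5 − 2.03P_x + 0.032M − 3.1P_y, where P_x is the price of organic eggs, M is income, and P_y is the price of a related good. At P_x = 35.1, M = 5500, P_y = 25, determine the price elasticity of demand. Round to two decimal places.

-1.89

Q = 10.5 − 2.03(35.1) + 0.032(5500) − 3.1(25) = 10.5 − 71.253 + 176 − 77.5 = 37.747.
∂Q/∂P_x = −2.03, so E_p = (−2.03)·(35.1/37.747) ≈ -1.89.
|E_p| > 1: demand is elastic.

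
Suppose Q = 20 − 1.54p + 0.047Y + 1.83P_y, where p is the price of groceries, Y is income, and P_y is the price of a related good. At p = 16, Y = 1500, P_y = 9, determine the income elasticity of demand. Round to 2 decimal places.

0.86

Substituting, Q = 20 − 1.54(16) + 0.047(1500) + 1.83(9) = 20 − 24.64 + 70.5 + 16.47 = 82.33.
∂Q/∂Y = +0.047, so E_I = 0.047·(1500/82.33) ≈ 0.86.
E_I ∈ (0,1): normal good (necessity).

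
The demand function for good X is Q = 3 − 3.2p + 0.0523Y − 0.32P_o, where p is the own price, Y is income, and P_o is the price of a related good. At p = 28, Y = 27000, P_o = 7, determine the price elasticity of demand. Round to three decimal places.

Substituting, Q = 3 − 3.2(28) + 0.0523(27000) − 0.32(7) = 3 − 89.6 + 1412.1 − 2.24 = 1323.26.
∂Q/∂p = −3.2, so E_p = (−3.2)·(28/1323.26) ≈ -0.068.
|E_p| < 1: demand is inelastic.

-0.068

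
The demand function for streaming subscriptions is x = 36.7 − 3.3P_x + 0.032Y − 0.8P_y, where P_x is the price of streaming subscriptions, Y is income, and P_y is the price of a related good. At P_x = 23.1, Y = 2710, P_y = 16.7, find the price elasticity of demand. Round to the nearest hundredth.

Evaluating quantity at (P_x, Y, P_y) gives x = 36.7 − 3.3(23.1) + 0.032(2710) − 0.8(16.7) = 36.7 − 76.23 + 86.72 − 13.36 = 33.83.
∂x/∂P_x = −3.3, so E_p = (−3.3)·(23.1/33.83) ≈ -2.25.
|E_p| > 1: demand is elastic.

-2.25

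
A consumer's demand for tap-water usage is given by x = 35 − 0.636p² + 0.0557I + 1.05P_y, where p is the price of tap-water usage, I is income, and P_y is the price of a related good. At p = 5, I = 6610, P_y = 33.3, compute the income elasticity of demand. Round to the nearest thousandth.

At the given point, x = 35 − 0.636(5)² + 0.0557(6610) + 1.05(33.3) = 35 − 15.9 + 368.177 + 34.965 = 422.242.
∂x/∂I = +0.0557, so E_I = 0.0557·(6610/422.242) ≈ 0.872.
E_I ∈ (0,1): normal good (necessity).

0.872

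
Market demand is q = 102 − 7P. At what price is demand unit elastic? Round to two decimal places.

7.29

For linear demand q = a − bP, E = −bP/(a − bP). |E| = 1 ⇒ bP = a − bP ⇒ P = a/(2b).
P = 102/(2·7) ≈ 7.29.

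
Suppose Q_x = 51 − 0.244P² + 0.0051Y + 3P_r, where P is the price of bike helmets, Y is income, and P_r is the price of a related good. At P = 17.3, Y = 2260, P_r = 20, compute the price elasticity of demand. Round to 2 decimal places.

-2.95

Substituting, Q_x = 51 − 0.244(17.3)² + 0.0051(2260) + 3(20) = 51 − 73.0268 + 11.526 + 60 = 49.4992.
∂Q_x/∂P = −2·0.244·P = -8.4424, so E_p = -8.4424·(17.3/49.4992) ≈ -2.95.
|E_p| > 1: demand is elastic.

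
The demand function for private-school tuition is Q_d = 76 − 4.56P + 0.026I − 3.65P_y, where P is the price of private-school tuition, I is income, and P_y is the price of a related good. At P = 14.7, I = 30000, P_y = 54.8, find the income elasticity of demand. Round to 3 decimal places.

1.324

First evaluate Q_d: 76 − 4.56(14.7) + 0.026(30000) − 3.65(54.8) = 76 − 67.032 + 780 − 200.02 = 588.948.
∂Q_d/∂I = +0.026, so E_I = 0.026·(30000/588.948) ≈ 1.324.
E_I > 1: normal good (luxury).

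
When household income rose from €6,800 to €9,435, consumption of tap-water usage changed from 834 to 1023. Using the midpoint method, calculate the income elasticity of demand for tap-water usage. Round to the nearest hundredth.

0.63

%ΔQ = (1023 − 834)/[(834+1023)/2] = 189/928.5 ≈ 0.2036.
%ΔI = (9,435 − 6,800)/[(6,800+9,435)/2] = 2635/8117.5 ≈ 0.3246.
E_I = %ΔQ/%ΔI ≈ 0.63.
E_I ∈ (0,1): normal good (necessity).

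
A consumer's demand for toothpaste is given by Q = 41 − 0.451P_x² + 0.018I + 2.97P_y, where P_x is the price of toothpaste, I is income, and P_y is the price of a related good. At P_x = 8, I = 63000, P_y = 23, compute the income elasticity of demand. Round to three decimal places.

Evaluating quantity at (P_x, I, P_y) gives Q = 41 − 0.451(8)² + 0.018(63000) + 2.97(23) = 41 − 28.864 + 1134 + 68.31 = 1214.446.
∂Q/∂I = +0.018, so E_I = 0.018·(63000/1214.446) ≈ 0.934.
E_I ∈ (0,1): normal good (necessity).

0.934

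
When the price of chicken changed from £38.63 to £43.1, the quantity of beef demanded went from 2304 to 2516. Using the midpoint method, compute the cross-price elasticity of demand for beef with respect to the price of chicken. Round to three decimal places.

%ΔQ_x = (2516 − 2304)/[(2304+2516)/2] = 212/2410 ≈ 0.0880.
%ΔP_y = (43.1 − 38.63)/[(38.63+43.1)/2] ≈ 0.1094.
E_xy = 0.0880/0.1094 ≈ 0.804.
E_xy > 0, so beef and chicken are substitutes.

0.804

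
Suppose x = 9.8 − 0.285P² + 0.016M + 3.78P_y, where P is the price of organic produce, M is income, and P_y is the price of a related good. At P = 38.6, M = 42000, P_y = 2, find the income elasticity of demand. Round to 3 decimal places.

2.539

Evaluating quantity at (P, M, P_y) gives x = 9.8 − 0.285(38.6)² + 0.016(42000) + 3.78(2) = 9.8 − 424.6386 + 672 + 7.56 = 264.7214.
∂x/∂M = +0.016, so E_I = 0.016·(42000/264.7214) ≈ 2.539.
E_I > 1: normal good (luxury).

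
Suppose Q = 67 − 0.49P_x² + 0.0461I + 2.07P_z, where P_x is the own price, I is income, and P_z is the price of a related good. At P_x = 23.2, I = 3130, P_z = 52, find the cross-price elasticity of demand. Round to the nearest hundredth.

First evaluate Q: 67 − 0.49(23.2)² + 0.0461(3130) + 2.07(52) = 67 − 263.7376 + 144.293 + 107.64 = 55.1954.
∂Q/∂P_z = +2.07, so E_xy = 2.07·(52/55.1954) ≈ 1.95.
E_xy > 0: the goods are substitutes.

1.95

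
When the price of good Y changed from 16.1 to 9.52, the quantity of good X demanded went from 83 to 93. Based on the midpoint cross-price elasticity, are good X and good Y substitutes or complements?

complements

%ΔQ_x = (93 − 83)/[(83+93)/2] = 10/88 ≈ 0.1136.
%ΔP_y = (9.52 − 16.1)/[(16.1+9.52)/2] ≈ -0.5137.
E_xy = 0.1136/-0.5137 ≈ -0.221.
E_xy < 0, so the goods are complements.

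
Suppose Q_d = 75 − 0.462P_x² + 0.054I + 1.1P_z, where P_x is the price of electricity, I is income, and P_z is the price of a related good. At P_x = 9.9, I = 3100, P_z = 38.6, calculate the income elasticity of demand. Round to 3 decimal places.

0.699

Evaluating quantity at (P_x, I, P_z) gives Q_d = 75 − 0.462(9.9)² + 0.054(3100) + 1.1(38.6) = 75 − 45.2806 + 167.4 + 42.46 = 239.5794.
∂Q_d/∂I = +0.054, so E_I = 0.054·(3100/239.5794) ≈ 0.699.
E_I ∈ (0,1): normal good (necessity).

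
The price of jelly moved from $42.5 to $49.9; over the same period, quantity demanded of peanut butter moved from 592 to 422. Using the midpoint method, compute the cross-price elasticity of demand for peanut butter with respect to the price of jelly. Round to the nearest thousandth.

%ΔQ_x = (422 − 592)/[(592+422)/2] = -170/507 ≈ -0.3353.
%ΔP_y = (49.9 − 42.5)/[(42.5+49.9)/2] ≈ 0.1602.
E_xy = -0.3353/0.1602 ≈ -2.093.
E_xy < 0, so peanut butter and jelly are complements.

-2.093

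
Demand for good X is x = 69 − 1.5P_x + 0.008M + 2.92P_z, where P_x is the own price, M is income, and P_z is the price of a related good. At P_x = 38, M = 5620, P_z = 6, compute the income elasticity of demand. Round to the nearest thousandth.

0.604

x = 69 − 1.5(38) + 0.008(5620) + 2.92(6) = 69 − 57 + 44.96 + 17.52 = 74.48.
∂x/∂M = +0.008, so E_I = 0.008·(5620/74.48) ≈ 0.604.
E_I ∈ (0,1): normal good (necessity).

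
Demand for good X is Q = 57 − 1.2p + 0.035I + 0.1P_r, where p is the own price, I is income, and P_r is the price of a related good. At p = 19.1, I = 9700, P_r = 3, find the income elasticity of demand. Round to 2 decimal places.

Evaluating quantity at (p, I, P_r) gives Q = 57 − 1.2(19.1) + 0.035(9700) + 0.1(3) = 57 − 22.92 + 339.5 + 0.3 = 373.88.
∂Q/∂I = +0.035, so E_I = 0.035·(9700/373.88) ≈ 0.91.
E_I ∈ (0,1): normal good (necessity).

0.91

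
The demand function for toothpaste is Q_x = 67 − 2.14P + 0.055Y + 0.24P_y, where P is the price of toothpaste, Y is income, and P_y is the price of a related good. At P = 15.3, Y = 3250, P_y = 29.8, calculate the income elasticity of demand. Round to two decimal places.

0.81

Evaluating quantity at (P, Y, P_y) gives Q_x = 67 − 2.14(15.3) + 0.055(3250) + 0.24(29.8) = 67 − 32.742 + 178.75 + 7.152 = 220.16.
∂Q_x/∂Y = +0.055, so E_I = 0.055·(3250/220.16) ≈ 0.81.
E_I ∈ (0,1): normal good (necessity).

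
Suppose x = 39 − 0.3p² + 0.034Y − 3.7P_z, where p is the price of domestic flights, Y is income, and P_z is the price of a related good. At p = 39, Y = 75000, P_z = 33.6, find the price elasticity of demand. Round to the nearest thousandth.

At the given point, x = 39 − 0.3(39)² + 0.034(75000) − 3.7(33.6) = 39 − 456.3 + 2550 − 124.32 = 2008.38.
∂x/∂p = −2·0.3·p = -23.4, so E_p = -23.4·(39/2008.38) ≈ -0.454.
|E_p| < 1: demand is inelastic.

-0.454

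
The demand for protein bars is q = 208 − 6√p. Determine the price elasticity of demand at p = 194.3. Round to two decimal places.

-0.34

At p = 194.3, q = 124.3651.
dq/dp = −6/(2√p) = −6/(2·13.9392).
Point elasticity E = (dq/dp)·(p/q) = -0.2152 × 194.3/124.3651 ≈ -0.34.
|E| < 1, so demand is inelastic at this price.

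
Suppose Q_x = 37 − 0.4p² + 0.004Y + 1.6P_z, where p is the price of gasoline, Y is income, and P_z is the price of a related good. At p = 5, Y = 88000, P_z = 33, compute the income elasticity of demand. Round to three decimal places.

0.815

Evaluating quantity at (p, Y, P_z) gives Q_x = 37 − 0.4(5)² + 0.004(88000) + 1.6(33) = 37 − 10 + 352 + 52.8 = 431.8.
∂Q_x/∂Y = +0.004, so E_I = 0.004·(88000/431.8) ≈ 0.815.
E_I ∈ (0,1): normal good (necessity).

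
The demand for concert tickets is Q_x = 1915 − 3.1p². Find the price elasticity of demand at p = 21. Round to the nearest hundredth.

-4.99

At p = 21, Q_x = 547.9.
dQ_x/dp = −2·3.1·p = −130.2.
Point elasticity E = (dQ_x/dp)·(p/Q_x) = -130.2 × 21/547.9 ≈ -4.99.
|E| > 1, so demand is elastic at this price.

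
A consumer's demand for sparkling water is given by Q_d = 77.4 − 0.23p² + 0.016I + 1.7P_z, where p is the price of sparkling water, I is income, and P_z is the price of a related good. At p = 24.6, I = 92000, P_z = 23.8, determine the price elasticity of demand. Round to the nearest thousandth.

Evaluating quantity at (p, I, P_z) gives Q_d = 77.4 − 0.23(24.6)² + 0.016(92000) + 1.7(23.8) = 77.4 − 139.1868 + 1472 + 40.46 = 1450.6732.
∂Q_d/∂p = −2·0.23·p = -11.316, so E_p = -11.316·(24.6/1450.6732) ≈ -0.192.
|E_p| < 1: demand is inelastic.

-0.192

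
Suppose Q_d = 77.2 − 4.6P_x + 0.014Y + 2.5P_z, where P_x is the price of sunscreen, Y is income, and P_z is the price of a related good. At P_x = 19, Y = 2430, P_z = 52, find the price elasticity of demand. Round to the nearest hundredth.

-0.57

Substituting, Q_d = 77.2 − 4.6(19) + 0.014(2430) + 2.5(52) = 77.2 − 87.4 + 34.02 + 130 = 153.82.
∂Q_d/∂P_x = −4.6, so E_p = (−4.6)·(19/153.82) ≈ -0.57.
|E_p| < 1: demand is inelastic.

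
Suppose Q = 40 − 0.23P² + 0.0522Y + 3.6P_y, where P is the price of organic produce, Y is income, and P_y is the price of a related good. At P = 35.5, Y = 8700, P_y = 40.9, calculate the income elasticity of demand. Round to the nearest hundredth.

At the given point, Q = 40 − 0.23(35.5)² + 0.0522(8700) + 3.6(40.9) = 40 − 289.8575 + 454.14 + 147.24 = 351.5225.
∂Q/∂Y = +0.0522, so E_I = 0.0522·(8700/351.5225) ≈ 1.29.
E_I > 1: normal good (luxury).

1.29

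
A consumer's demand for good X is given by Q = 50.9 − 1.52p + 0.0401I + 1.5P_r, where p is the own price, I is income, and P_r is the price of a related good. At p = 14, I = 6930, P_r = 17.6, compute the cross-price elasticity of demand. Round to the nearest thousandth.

0.079

At the given point, Q = 50.9 − 1.52(14) + 0.0401(6930) + 1.5(17.6) = 50.9 − 21.28 + 277.893 + 26.4 = 333.913.
∂Q/∂P_r = +1.5, so E_xy = 1.5·(17.6/333.913) ≈ 0.079.
E_xy > 0: the goods are substitutes.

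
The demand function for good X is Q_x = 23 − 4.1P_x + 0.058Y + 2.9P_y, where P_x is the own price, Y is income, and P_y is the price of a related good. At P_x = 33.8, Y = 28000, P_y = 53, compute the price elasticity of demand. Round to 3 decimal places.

-0.083

Evaluating quantity at (P_x, Y, P_y) gives Q_x = 23 − 4.1(33.8) + 0.058(28000) + 2.9(53) = 23 − 138.58 + 1624 + 153.7 = 1662.12.
∂Q_x/∂P_x = −4.1, so E_p = (−4.1)·(33.8/1662.12) ≈ -0.083.
|E_p| < 1: demand is inelastic.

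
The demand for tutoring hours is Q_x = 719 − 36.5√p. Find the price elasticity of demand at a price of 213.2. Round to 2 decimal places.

-1.43

At p = 213.2, Q_x = 186.05.
dQ_x/dp = −36.5/(2√p) = −36.5/(2·14.6014).
Point elasticity E = (dQ_x/dp)·(p/Q_x) = -1.2499 × 213.2/186.05 ≈ -1.43.
|E| > 1, so demand is elastic at this price.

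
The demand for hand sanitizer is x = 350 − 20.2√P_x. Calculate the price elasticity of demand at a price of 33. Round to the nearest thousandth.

At P_x = 33, x = 233.9598.
dx/dP_x = −20.2/(2√P_x) = −20.2/(2·5.7446).
Point elasticity E = (dx/dP_x)·(P_x/x) = -1.7582 × 33/233.9598 ≈ -0.248.
|E| < 1, so demand is inelastic at this price.

-0.248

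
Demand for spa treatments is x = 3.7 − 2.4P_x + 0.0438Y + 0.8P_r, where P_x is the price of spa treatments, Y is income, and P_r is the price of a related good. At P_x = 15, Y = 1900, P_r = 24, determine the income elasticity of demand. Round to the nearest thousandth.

1.187

First evaluate x: 3.7 − 2.4(15) + 0.0438(1900) + 0.8(24) = 3.7 − 36 + 83.22 + 19.2 = 70.12.
∂x/∂Y = +0.0438, so E_I = 0.0438·(1900/70.12) ≈ 1.187.
E_I > 1: normal good (luxury).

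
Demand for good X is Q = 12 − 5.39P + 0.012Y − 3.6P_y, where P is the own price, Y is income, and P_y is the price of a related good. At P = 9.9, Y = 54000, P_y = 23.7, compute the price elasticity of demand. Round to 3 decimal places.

-0.102

First evaluate Q: 12 − 5.39(9.9) + 0.012(54000) − 3.6(23.7) = 12 − 53.361 + 648 − 85.32 = 521.319.
∂Q/∂P = −5.39, so E_p = (−5.39)·(9.9/521.319) ≈ -0.102.
|E_p| < 1: demand is inelastic.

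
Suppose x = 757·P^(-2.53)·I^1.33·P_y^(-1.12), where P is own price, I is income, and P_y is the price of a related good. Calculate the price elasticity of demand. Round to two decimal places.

For a Cobb–Douglas (constant-elasticity) form x = A·P^α·…, the elasticity with respect to P equals the exponent α at every point.
Here the exponent on P is -2.53, so the price elasticity of demand is -2.53.

-2.53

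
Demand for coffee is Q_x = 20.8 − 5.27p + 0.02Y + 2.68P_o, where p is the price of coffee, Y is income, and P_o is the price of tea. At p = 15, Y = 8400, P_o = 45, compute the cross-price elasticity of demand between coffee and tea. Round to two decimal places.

Evaluating quantity at (p, Y, P_o) gives Q_x = 20.8 − 5.27(15) + 0.02(8400) + 2.68(45) = 20.8 − 79.05 + 168 + 120.6 = 230.35.
∂Q_x/∂P_o = +2.68, so E_xy = 2.68·(45/230.35) ≈ 0.52.
E_xy > 0: the goods are substitutes.

0.52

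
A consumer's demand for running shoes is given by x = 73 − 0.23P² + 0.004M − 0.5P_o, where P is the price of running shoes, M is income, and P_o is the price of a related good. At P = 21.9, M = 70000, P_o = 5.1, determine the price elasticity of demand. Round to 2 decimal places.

-0.92

Evaluating quantity at (P, M, P_o) gives x = 73 − 0.23(21.9)² + 0.004(70000) − 0.5(5.1) = 73 − 110.3103 + 280 − 2.55 = 240.1397.
∂x/∂P = −2·0.23·P = -10.074, so E_p = -10.074·(21.9/240.1397) ≈ -0.92.
|E_p| < 1: demand is inelastic.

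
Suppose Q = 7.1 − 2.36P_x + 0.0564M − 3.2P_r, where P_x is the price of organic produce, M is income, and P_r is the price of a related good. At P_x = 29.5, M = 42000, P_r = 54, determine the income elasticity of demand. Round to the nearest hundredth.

At the given point, Q = 7.1 − 2.36(29.5) + 0.0564(42000) − 3.2(54) = 7.1 − 69.62 + 2368.8 − 172.8 = 2133.48.
∂Q/∂M = +0.0564, so E_I = 0.0564·(42000/2133.48) ≈ 1.11.
E_I > 1: normal good (luxury).

1.11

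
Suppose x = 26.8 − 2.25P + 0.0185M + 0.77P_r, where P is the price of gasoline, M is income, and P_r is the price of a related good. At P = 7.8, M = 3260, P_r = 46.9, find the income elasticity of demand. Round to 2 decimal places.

x = 26.8 − 2.25(7.8) + 0.0185(3260) + 0.77(46.9) = 26.8 − 17.55 + 60.31 + 36.113 = 105.673.
∂x/∂M = +0.0185, so E_I = 0.0185·(3260/105.673) ≈ 0.57.
E_I ∈ (0,1): normal good (necessity).

0.57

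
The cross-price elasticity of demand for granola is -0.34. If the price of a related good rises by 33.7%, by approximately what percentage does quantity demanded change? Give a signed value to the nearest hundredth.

%ΔQ ≈ E × %ΔP_y = (-0.34) × (33.7%) ≈ -11.46%.

-11.46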